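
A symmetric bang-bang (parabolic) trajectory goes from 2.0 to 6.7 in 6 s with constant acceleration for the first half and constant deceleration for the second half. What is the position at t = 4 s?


Symmetric rest-to-rest: each phase covers (pf-p0)/2 in time T/2. 0.5*a*(T/2)^2 = (pf-p0)/2 => a = 4*(pf-p0)/T^2
a = 4*(6.7-2.0)/6^2 = 0.5222
t = 4 is in the deceleration phase (t > T/2).
p = pf - 0.5*a*(T-t)^2 = 6.7 - 0.5*0.5222*2^2
= 5.6556


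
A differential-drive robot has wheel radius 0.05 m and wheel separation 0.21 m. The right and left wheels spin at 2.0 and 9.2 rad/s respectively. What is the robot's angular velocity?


vR = r*wR = 0.05*2.0 = 0.1 m/s
vL = r*wL = 0.05*9.2 = 0.46 m/s
v = (vR+vL)/2 = 0.28 m/s
omega = (vR-vL)/L = -1.7143 rad/s
angular velocity = -1.7143 rad/s


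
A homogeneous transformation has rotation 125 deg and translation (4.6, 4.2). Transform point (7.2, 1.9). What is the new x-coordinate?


x' = cos(theta)*px - sin(theta)*py + tx
= -0.5736*7.2 - 0.8192*1.9 + 4.6
= -1.0861


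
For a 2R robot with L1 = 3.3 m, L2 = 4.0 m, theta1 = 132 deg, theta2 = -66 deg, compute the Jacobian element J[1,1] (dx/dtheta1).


J[1,1] = -L1*sin(t1) - L2*sin(t1+t2)
= -3.3*sin(132) - 4.0*sin(66)
= -6.1066


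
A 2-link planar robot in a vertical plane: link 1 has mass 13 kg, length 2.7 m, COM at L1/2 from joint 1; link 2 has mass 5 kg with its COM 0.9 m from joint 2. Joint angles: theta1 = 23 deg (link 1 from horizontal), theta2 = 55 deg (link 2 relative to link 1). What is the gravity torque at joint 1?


Horizontal distance from joint 1 to link-1 COM:
  x_c1 = (L1/2)*cos(t1) = 1.35 * 0.9205 = 1.2427 m
Horizontal distance from joint 1 to link-2 COM:
  x_c2 = L1*cos(t1) + Lc2*cos(t1+t2)
       = 2.7*0.9205 + 0.9*0.2079 = 2.6725 m
tau1 = m1*g*x_c1 + m2*g*x_c2
     = 13*9.81*1.2427 + 5*9.81*2.6725
     = 158.4792 + 131.0853
     = 289.5645 Nm


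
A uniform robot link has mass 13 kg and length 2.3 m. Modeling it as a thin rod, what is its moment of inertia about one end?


I = (1/3) * m * L^2
= (1/3) * 13 * 2.3^2
= 0.333333 * 13 * 5.29
= 22.9233 kg*m^2


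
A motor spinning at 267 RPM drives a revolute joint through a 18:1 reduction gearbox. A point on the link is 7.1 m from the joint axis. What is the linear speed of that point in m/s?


omega_motor = 267 * 2*pi/60 = 27.9602 rad/s
omega_joint = omega_motor / 18 = 1.5533 rad/s
v = omega_joint * r = 1.5533 * 7.1
= 11.0287 m/s


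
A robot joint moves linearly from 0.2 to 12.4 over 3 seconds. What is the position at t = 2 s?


s = t/T = 2/3 = 0.6667
p(t) = p0 + (pf-p0)*s
= 0.2 + (12.4 - 0.2) * 0.6667
= 8.3333


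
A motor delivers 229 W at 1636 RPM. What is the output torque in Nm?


omega = 1636 * 2*pi/60 = 171.3215 rad/s
tau = P / omega = 229 / 171.3215
= 1.3367 Nm


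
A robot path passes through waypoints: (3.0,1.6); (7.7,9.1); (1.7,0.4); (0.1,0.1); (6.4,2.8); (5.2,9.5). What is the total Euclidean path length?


Segment lengths:
  seg1 = sqrt((4.7)^2 + (7.5)^2) = 8.851
  seg2 = sqrt((-6.0)^2 + (-8.7)^2) = 10.5683
  seg3 = sqrt((-1.6)^2 + (-0.3)^2) = 1.6279
  seg4 = sqrt((6.3)^2 + (2.7)^2) = 6.8542
  seg5 = sqrt((-1.2)^2 + (6.7)^2) = 6.8066
Total = 34.708


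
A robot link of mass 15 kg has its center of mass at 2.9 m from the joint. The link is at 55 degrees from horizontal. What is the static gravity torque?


tau = m*g*L*cos(angle)
= 15 * 9.81 * 2.9 * cos(55 deg)
= 15 * 9.81 * 2.9 * 0.5736
= 244.7651 Nm


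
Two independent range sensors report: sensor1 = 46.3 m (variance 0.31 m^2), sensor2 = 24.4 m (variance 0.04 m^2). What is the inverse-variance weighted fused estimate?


w1 = (1/var1) / (1/var1 + 1/var2)
   = 3.2258 / (3.2258 + 25.0) = 0.1143
w2 = 1 - w1 = 0.8857
fused = w1*s1 + w2*s2 = 5.2914 + 21.6114
= 26.9029 m


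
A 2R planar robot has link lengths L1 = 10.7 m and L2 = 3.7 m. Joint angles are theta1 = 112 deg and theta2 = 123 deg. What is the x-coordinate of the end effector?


Convert angles to radians: theta1 = 1.9548, theta2 = 2.1468
x = L1*cos(theta1) + L2*cos(theta1+theta2)
x = -4.0083 + -2.1222
x = -6.1305


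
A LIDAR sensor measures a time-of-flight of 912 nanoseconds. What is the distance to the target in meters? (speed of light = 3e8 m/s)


tof = 912 ns = 9.12e-07 s
dist = c * tof / 2
= 3e8 * 9.12e-07 / 2
= 136.8 m


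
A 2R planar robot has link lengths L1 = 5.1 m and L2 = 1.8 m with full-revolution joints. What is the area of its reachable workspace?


r_max = L1 + L2 = 6.9 m
r_min = |L1 - L2| = 3.3 m
Area = pi*(r_max^2 - r_min^2)
= pi*(47.61 - 10.89)
= pi * 36.72
= 115.3593 m^2


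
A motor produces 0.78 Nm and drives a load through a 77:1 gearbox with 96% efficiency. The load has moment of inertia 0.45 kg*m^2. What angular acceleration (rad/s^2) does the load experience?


tau_out = tau_motor * N * eta
= 0.78 * 77 * 0.96 = 57.6576 Nm
alpha = tau_out / I = 57.6576 / 0.45
= 128.128 rad/s^2


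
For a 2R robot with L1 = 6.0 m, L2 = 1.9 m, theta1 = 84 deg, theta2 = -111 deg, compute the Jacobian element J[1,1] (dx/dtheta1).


J[1,1] = -L1*sin(t1) - L2*sin(t1+t2)
= -6.0*sin(84) - 1.9*sin(-27)
= -5.1045


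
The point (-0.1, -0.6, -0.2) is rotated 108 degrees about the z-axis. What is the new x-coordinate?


Rotation about z-axis: x' = x*cos(theta) - y*sin(theta)
= -0.1 * -0.309 - -0.6 * 0.9511
= 0.6015


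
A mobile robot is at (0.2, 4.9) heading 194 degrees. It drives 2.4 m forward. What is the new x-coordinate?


x_new = x0 + d*cos(theta)
= 0.2 + 2.4*cos(194)
= 0.2 + -2.3287
= -2.1287


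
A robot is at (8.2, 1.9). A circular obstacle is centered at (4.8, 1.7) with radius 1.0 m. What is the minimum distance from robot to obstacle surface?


center_dist = sqrt((8.2-4.8)^2 + (1.9-1.7)^2)
= sqrt(11.56 + 0.04)
= 3.4059
min_dist = center_dist - radius = 3.4059 - 1.0 = 2.4059 m


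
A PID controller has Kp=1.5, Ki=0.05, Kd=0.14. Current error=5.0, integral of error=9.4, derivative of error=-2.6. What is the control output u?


u = Kp*e + Ki*int(e) + Kd*de/dt
= 1.5*5.0 + 0.05*9.4 + 0.14*(-2.6)
= 7.5 + 0.47 + -0.364
= 7.606


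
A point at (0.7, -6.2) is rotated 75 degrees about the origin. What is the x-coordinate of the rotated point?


x' = x*cos(theta) - y*sin(theta)
cos(75 deg) = 0.2588, sin(75 deg) = 0.9659
x' = 0.7 * 0.2588 - -6.2 * 0.9659
= 0.1812 - -5.9887
= 6.1699


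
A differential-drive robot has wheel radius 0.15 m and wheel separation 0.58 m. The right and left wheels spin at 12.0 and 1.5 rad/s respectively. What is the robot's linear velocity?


vR = r*wR = 0.15*12.0 = 1.8 m/s
vL = r*wL = 0.15*1.5 = 0.225 m/s
v = (vR+vL)/2 = 1.0125 m/s
omega = (vR-vL)/L = 2.7155 rad/s
linear velocity = 1.0125 m/s


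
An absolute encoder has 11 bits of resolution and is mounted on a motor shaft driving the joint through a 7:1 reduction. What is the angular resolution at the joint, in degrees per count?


counts = 2^11 = 2048
effective counts at joint = 2048 * 7 = 14336
resolution = 360 / 14336
= 0.0251 deg/count


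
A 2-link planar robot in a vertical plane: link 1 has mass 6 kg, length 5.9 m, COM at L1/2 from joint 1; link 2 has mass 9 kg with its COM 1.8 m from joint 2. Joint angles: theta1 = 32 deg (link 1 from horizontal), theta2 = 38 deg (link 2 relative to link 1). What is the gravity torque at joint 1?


Horizontal distance from joint 1 to link-1 COM:
  x_c1 = (L1/2)*cos(t1) = 2.95 * 0.848 = 2.5017 m
Horizontal distance from joint 1 to link-2 COM:
  x_c2 = L1*cos(t1) + Lc2*cos(t1+t2)
       = 5.9*0.848 + 1.8*0.342 = 5.6191 m
tau1 = m1*g*x_c1 + m2*g*x_c2
     = 6*9.81*2.5017 + 9*9.81*5.6191
     = 147.2525 + 496.1121
     = 643.3646 Nm


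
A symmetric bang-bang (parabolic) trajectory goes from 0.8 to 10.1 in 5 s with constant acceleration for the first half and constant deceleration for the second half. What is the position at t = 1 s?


Symmetric rest-to-rest: each phase covers (pf-p0)/2 in time T/2. 0.5*a*(T/2)^2 = (pf-p0)/2 => a = 4*(pf-p0)/T^2
a = 4*(10.1-0.8)/5^2 = 1.488
t = 1 is in the acceleration phase (t <= T/2).
p = p0 + 0.5*a*t^2 = 0.8 + 0.5*1.488*1^2
= 1.544


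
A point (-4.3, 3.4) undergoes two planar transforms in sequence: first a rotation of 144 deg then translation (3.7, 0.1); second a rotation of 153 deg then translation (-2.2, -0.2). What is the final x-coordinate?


After transform 1:
x1 = cos(144)*-4.3 - sin(144)*3.4 + 3.7 = 5.1803
y1 = sin(144)*-4.3 + cos(144)*3.4 + 0.1 = -5.1781
After transform 2:
x2 = cos(153)*5.1803 - sin(153)*-5.1781 + -2.2
= -4.4649


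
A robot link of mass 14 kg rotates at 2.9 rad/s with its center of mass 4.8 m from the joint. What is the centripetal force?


F = m * omega^2 * r
= 14 * 2.9^2 * 4.8
= 14 * 8.41 * 4.8
= 565.152 N


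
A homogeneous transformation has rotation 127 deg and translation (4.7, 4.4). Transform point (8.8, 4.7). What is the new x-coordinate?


x' = cos(theta)*px - sin(theta)*py + tx
= -0.6018*8.8 - 0.7986*4.7 + 4.7
= -4.3496


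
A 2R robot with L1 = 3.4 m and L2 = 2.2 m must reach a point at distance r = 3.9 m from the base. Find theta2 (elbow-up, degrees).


cos(theta2) = (r^2 - L1^2 - L2^2) / (2*L1*L2)
cos(theta2) = (15.21 - 11.56 - 4.84) / 14.96
cos(theta2) = -0.079545
theta2 = 94.5624 degrees


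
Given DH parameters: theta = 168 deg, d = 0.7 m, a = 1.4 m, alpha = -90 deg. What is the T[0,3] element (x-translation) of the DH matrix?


T[0,3] = a * cos(theta)
= 1.4 * cos(168 deg)
= 1.4 * -0.9781
= -1.3694


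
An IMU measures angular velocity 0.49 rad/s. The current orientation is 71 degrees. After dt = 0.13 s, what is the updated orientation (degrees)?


delta_theta = w * dt = 0.49 * 0.13 = 0.0637 rad
= 3.6497 deg
theta_new = 71 + 3.6497 = 74.6497 deg


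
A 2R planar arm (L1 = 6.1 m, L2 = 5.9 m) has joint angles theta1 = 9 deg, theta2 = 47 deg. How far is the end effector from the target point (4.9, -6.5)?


End effector via forward kinematics:
x = L1*cos(t1) + L2*cos(t1+t2) = 9.3241
y = L1*sin(t1) + L2*sin(t1+t2) = 5.8456
Distance to target:
d = sqrt((4.9 - 9.3241)^2 + (-6.5 - 5.8456)^2)
= sqrt(19.573 + 152.4131)
= 13.1143 m


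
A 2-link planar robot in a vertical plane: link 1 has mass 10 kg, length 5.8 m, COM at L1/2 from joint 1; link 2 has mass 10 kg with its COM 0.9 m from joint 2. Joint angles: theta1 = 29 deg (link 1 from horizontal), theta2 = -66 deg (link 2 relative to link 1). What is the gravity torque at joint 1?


Horizontal distance from joint 1 to link-1 COM:
  x_c1 = (L1/2)*cos(t1) = 2.9 * 0.8746 = 2.5364 m
Horizontal distance from joint 1 to link-2 COM:
  x_c2 = L1*cos(t1) + Lc2*cos(t1+t2)
       = 5.8*0.8746 + 0.9*0.7986 = 5.7916 m
tau1 = m1*g*x_c1 + m2*g*x_c2
     = 10*9.81*2.5364 + 10*9.81*5.7916
     = 248.8206 + 568.1527
     = 816.9732 Nm


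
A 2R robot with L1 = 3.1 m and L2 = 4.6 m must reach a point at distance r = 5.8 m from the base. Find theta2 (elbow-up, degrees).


cos(theta2) = (r^2 - L1^2 - L2^2) / (2*L1*L2)
cos(theta2) = (33.64 - 9.61 - 21.16) / 28.52
cos(theta2) = 0.100631
theta2 = 84.2245 degrees


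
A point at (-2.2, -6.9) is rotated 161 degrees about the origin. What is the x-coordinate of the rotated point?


x' = x*cos(theta) - y*sin(theta)
cos(161 deg) = -0.9455, sin(161 deg) = 0.3256
x' = -2.2 * -0.9455 - -6.9 * 0.3256
= 2.0801 - -2.2464
= 4.3266


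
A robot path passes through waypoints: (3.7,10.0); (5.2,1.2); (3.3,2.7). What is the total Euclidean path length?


Segment lengths:
  seg1 = sqrt((1.5)^2 + (-8.8)^2) = 8.9269
  seg2 = sqrt((-1.9)^2 + (1.5)^2) = 2.4207
Total = 11.3477


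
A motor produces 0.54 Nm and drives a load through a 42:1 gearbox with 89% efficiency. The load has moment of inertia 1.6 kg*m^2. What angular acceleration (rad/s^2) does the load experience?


tau_out = tau_motor * N * eta
= 0.54 * 42 * 0.89 = 20.1852 Nm
alpha = tau_out / I = 20.1852 / 1.6
= 12.6158 rad/s^2


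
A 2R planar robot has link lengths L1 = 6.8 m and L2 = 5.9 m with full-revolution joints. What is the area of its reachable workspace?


r_max = L1 + L2 = 12.7 m
r_min = |L1 - L2| = 0.9 m
Area = pi*(r_max^2 - r_min^2)
= pi*(161.29 - 0.81)
= pi * 160.48
= 504.1628 m^2


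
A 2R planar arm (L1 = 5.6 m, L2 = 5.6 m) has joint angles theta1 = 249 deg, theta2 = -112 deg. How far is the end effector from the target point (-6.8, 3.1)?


End effector via forward kinematics:
x = L1*cos(t1) + L2*cos(t1+t2) = -6.1024
y = L1*sin(t1) + L2*sin(t1+t2) = -1.4089
Distance to target:
d = sqrt((-6.8 - -6.1024)^2 + (3.1 - -1.4089)^2)
= sqrt(0.4866 + 20.3298)
= 4.5625 m


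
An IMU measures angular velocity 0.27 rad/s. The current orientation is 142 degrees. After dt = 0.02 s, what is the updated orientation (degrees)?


delta_theta = w * dt = 0.27 * 0.02 = 0.0054 rad
= 0.3094 deg
theta_new = 142 + 0.3094 = 142.3094 deg


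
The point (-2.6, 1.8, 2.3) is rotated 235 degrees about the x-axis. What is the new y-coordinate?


Rotation about x-axis: y' = y*cos(theta) - z*sin(theta)
= 1.8 * -0.5736 - 2.3 * -0.8192
= 0.8516


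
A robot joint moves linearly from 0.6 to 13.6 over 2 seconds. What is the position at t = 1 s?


s = t/T = 1/2 = 0.5
p(t) = p0 + (pf-p0)*s
= 0.6 + (13.6 - 0.6) * 0.5
= 7.1


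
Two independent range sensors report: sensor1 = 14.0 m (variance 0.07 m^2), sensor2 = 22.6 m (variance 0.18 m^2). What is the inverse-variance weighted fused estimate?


w1 = (1/var1) / (1/var1 + 1/var2)
   = 14.2857 / (14.2857 + 5.5556) = 0.72
w2 = 1 - w1 = 0.28
fused = w1*s1 + w2*s2 = 10.08 + 6.328
= 16.408 m


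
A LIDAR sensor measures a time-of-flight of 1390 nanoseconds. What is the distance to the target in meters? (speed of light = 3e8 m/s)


tof = 1390 ns = 1.39e-06 s
dist = c * tof / 2
= 3e8 * 1.39e-06 / 2
= 208.5 m


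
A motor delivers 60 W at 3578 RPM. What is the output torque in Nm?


omega = 3578 * 2*pi/60 = 374.6873 rad/s
tau = P / omega = 60 / 374.6873
= 0.1601 Nm


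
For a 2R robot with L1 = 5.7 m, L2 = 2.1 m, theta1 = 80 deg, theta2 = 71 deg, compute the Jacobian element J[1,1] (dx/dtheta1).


J[1,1] = -L1*sin(t1) - L2*sin(t1+t2)
= -5.7*sin(80) - 2.1*sin(151)
= -6.6315


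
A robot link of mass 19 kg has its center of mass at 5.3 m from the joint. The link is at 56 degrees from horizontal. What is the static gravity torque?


tau = m*g*L*cos(angle)
= 19 * 9.81 * 5.3 * cos(56 deg)
= 19 * 9.81 * 5.3 * 0.5592
= 552.4082 Nm


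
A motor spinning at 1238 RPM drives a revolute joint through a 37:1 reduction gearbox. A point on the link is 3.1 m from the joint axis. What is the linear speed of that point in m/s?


omega_motor = 1238 * 2*pi/60 = 129.6431 rad/s
omega_joint = omega_motor / 37 = 3.5039 rad/s
v = omega_joint * r = 3.5039 * 3.1
= 10.862 m/s


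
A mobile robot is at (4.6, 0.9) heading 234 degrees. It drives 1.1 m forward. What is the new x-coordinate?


x_new = x0 + d*cos(theta)
= 4.6 + 1.1*cos(234)
= 4.6 + -0.6466
= 3.9534


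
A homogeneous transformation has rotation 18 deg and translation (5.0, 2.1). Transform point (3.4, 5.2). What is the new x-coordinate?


x' = cos(theta)*px - sin(theta)*py + tx
= 0.9511*3.4 - 0.309*5.2 + 5.0
= 6.6267


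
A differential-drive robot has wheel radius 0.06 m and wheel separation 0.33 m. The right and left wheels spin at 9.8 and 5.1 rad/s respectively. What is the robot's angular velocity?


vR = r*wR = 0.06*9.8 = 0.588 m/s
vL = r*wL = 0.06*5.1 = 0.306 m/s
v = (vR+vL)/2 = 0.447 m/s
omega = (vR-vL)/L = 0.8545 rad/s
angular velocity = 0.8545 rad/s


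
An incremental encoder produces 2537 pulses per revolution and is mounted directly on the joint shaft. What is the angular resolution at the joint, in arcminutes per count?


counts per rev = 2537
resolution = 360*60 / 2537
= 8.514 arcmin/count


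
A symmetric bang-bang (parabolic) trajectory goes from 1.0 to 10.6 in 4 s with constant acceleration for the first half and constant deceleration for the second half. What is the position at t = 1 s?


Symmetric rest-to-rest: each phase covers (pf-p0)/2 in time T/2. 0.5*a*(T/2)^2 = (pf-p0)/2 => a = 4*(pf-p0)/T^2
a = 4*(10.6-1.0)/4^2 = 2.4
t = 1 is in the acceleration phase (t <= T/2).
p = p0 + 0.5*a*t^2 = 1.0 + 0.5*2.4*1^2
= 2.2


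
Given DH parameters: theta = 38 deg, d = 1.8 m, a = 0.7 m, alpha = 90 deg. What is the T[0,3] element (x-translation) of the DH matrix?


T[0,3] = a * cos(theta)
= 0.7 * cos(38 deg)
= 0.7 * 0.788
= 0.5516


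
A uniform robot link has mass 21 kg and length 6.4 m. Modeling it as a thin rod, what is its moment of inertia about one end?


I = (1/3) * m * L^2
= (1/3) * 21 * 6.4^2
= 0.333333 * 21 * 40.96
= 286.72 kg*m^2


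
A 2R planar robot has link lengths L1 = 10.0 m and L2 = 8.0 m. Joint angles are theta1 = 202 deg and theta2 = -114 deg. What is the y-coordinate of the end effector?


Convert angles to radians: theta1 = 3.5256, theta2 = -1.9897
y = L1*sin(theta1) + L2*sin(theta1+theta2)
y = -3.7461 + 7.9951
y = 4.2491


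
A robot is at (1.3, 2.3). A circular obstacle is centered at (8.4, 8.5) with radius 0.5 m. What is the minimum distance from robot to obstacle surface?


center_dist = sqrt((1.3-8.4)^2 + (2.3-8.5)^2)
= sqrt(50.41 + 38.44)
= 9.426
min_dist = center_dist - radius = 9.426 - 0.5 = 8.926 m


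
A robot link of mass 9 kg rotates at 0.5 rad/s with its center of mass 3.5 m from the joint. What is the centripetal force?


F = m * omega^2 * r
= 9 * 0.5^2 * 3.5
= 9 * 0.25 * 3.5
= 7.875 N


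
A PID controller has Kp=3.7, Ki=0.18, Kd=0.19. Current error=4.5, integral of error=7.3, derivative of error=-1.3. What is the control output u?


u = Kp*e + Ki*int(e) + Kd*de/dt
= 3.7*4.5 + 0.18*7.3 + 0.19*(-1.3)
= 16.65 + 1.314 + -0.247
= 17.717


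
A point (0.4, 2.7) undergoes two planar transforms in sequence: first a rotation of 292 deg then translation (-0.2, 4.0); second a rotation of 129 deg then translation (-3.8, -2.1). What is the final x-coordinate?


After transform 1:
x1 = cos(292)*0.4 - sin(292)*2.7 + -0.2 = 2.4532
y1 = sin(292)*0.4 + cos(292)*2.7 + 4.0 = 4.6406
After transform 2:
x2 = cos(129)*2.4532 - sin(129)*4.6406 + -3.8
= -8.9503


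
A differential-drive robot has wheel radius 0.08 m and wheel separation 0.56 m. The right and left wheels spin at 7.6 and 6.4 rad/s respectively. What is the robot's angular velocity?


vR = r*wR = 0.08*7.6 = 0.608 m/s
vL = r*wL = 0.08*6.4 = 0.512 m/s
v = (vR+vL)/2 = 0.56 m/s
omega = (vR-vL)/L = 0.1714 rad/s
angular velocity = 0.1714 rad/s


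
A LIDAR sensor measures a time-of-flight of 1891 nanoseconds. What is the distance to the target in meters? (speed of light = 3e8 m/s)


tof = 1891 ns = 1.891e-06 s
dist = c * tof / 2
= 3e8 * 1.891e-06 / 2
= 283.65 m


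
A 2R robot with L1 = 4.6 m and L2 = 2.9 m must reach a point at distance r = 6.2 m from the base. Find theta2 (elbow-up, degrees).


cos(theta2) = (r^2 - L1^2 - L2^2) / (2*L1*L2)
cos(theta2) = (38.44 - 21.16 - 8.41) / 26.68
cos(theta2) = 0.332459
theta2 = 70.5819 degrees


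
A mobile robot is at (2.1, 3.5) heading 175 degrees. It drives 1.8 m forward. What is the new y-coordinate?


y_new = y0 + d*sin(theta)
= 3.5 + 1.8*sin(175)
= 3.5 + 0.1569
= 3.6569


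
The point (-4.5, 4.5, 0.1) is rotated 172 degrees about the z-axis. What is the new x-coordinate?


Rotation about z-axis: x' = x*cos(theta) - y*sin(theta)
= -4.5 * -0.9903 - 4.5 * 0.1392
= 3.8299


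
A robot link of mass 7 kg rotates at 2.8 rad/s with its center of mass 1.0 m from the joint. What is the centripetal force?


F = m * omega^2 * r
= 7 * 2.8^2 * 1.0
= 7 * 7.84 * 1.0
= 54.88 N


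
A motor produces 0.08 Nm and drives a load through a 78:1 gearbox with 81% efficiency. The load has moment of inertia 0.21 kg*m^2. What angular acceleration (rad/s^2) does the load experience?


tau_out = tau_motor * N * eta
= 0.08 * 78 * 0.81 = 5.0544 Nm
alpha = tau_out / I = 5.0544 / 0.21
= 24.0686 rad/s^2


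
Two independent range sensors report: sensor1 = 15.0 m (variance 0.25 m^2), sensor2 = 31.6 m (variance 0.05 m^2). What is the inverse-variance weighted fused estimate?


w1 = (1/var1) / (1/var1 + 1/var2)
   = 4.0 / (4.0 + 20.0) = 0.1667
w2 = 1 - w1 = 0.8333
fused = w1*s1 + w2*s2 = 2.5 + 26.3333
= 28.8333 m


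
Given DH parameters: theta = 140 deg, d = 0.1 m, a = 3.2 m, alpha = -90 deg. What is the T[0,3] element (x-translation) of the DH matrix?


T[0,3] = a * cos(theta)
= 3.2 * cos(140 deg)
= 3.2 * -0.766
= -2.4513


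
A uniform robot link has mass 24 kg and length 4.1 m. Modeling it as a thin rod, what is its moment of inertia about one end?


I = (1/3) * m * L^2
= (1/3) * 24 * 4.1^2
= 0.333333 * 24 * 16.81
= 134.48 kg*m^2


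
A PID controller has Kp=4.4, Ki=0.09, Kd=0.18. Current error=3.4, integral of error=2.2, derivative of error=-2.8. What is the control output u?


u = Kp*e + Ki*int(e) + Kd*de/dt
= 4.4*3.4 + 0.09*2.2 + 0.18*(-2.8)
= 14.96 + 0.198 + -0.504
= 14.654


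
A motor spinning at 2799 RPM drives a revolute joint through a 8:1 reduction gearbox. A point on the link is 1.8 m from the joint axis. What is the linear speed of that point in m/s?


omega_motor = 2799 * 2*pi/60 = 293.1106 rad/s
omega_joint = omega_motor / 8 = 36.6388 rad/s
v = omega_joint * r = 36.6388 * 1.8
= 65.9499 m/s


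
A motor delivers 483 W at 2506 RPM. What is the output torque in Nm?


omega = 2506 * 2*pi/60 = 262.4277 rad/s
tau = P / omega = 483 / 262.4277
= 1.8405 Nm


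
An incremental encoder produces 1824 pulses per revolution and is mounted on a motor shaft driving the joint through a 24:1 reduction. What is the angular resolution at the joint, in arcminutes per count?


counts per rev = 1824
effective counts at joint = 1824 * 24 = 43776
resolution = 360*60 / 43776
= 0.4934 arcmin/count


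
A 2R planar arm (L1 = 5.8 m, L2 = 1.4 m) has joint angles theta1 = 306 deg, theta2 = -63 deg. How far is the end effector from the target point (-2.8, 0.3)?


End effector via forward kinematics:
x = L1*cos(t1) + L2*cos(t1+t2) = 2.7736
y = L1*sin(t1) + L2*sin(t1+t2) = -5.9397
Distance to target:
d = sqrt((-2.8 - 2.7736)^2 + (0.3 - -5.9397)^2)
= sqrt(31.0647 + 38.934)
= 8.3665 m


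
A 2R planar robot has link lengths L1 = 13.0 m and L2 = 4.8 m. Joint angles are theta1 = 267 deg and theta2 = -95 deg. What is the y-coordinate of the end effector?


Convert angles to radians: theta1 = 4.66, theta2 = -1.6581
y = L1*sin(theta1) + L2*sin(theta1+theta2)
y = -12.9822 + 0.668
y = -12.3142


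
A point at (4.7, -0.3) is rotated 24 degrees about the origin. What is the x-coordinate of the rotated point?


x' = x*cos(theta) - y*sin(theta)
cos(24 deg) = 0.9135, sin(24 deg) = 0.4067
x' = 4.7 * 0.9135 - -0.3 * 0.4067
= 4.2937 - -0.122
= 4.4157


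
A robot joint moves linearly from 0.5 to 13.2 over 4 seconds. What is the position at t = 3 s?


s = t/T = 3/4 = 0.75
p(t) = p0 + (pf-p0)*s
= 0.5 + (13.2 - 0.5) * 0.75
= 10.025


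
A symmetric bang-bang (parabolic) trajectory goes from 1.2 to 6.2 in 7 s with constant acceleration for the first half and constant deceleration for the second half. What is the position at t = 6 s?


Symmetric rest-to-rest: each phase covers (pf-p0)/2 in time T/2. 0.5*a*(T/2)^2 = (pf-p0)/2 => a = 4*(pf-p0)/T^2
a = 4*(6.2-1.2)/7^2 = 0.4082
t = 6 is in the deceleration phase (t > T/2).
p = pf - 0.5*a*(T-t)^2 = 6.2 - 0.5*0.4082*1^2
= 5.9959


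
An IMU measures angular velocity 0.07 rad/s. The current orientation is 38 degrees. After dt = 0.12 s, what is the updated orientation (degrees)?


delta_theta = w * dt = 0.07 * 0.12 = 0.0084 rad
= 0.4813 deg
theta_new = 38 + 0.4813 = 38.4813 deg


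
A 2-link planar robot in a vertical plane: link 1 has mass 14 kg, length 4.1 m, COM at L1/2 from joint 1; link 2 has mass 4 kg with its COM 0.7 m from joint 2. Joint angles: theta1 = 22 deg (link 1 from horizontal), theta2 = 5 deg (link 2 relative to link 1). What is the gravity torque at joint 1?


Horizontal distance from joint 1 to link-1 COM:
  x_c1 = (L1/2)*cos(t1) = 2.05 * 0.9272 = 1.9007 m
Horizontal distance from joint 1 to link-2 COM:
  x_c2 = L1*cos(t1) + Lc2*cos(t1+t2)
       = 4.1*0.9272 + 0.7*0.891 = 4.4252 m
tau1 = m1*g*x_c1 + m2*g*x_c2
     = 14*9.81*1.9007 + 4*9.81*4.4252
     = 261.0458 + 173.6432
     = 434.689 Nm


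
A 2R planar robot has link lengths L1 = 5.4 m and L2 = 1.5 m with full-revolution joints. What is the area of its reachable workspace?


r_max = L1 + L2 = 6.9 m
r_min = |L1 - L2| = 3.9 m
Area = pi*(r_max^2 - r_min^2)
= pi*(47.61 - 15.21)
= pi * 32.4
= 101.7876 m^2


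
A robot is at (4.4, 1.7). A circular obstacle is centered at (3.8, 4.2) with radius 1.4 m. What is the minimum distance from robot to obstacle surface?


center_dist = sqrt((4.4-3.8)^2 + (1.7-4.2)^2)
= sqrt(0.36 + 6.25)
= 2.571
min_dist = center_dist - radius = 2.571 - 1.4 = 1.171 m


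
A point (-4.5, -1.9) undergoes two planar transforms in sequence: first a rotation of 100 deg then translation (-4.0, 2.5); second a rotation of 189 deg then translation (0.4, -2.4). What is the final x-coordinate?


After transform 1:
x1 = cos(100)*-4.5 - sin(100)*-1.9 + -4.0 = -1.3474
y1 = sin(100)*-4.5 + cos(100)*-1.9 + 2.5 = -1.6017
After transform 2:
x2 = cos(189)*-1.3474 - sin(189)*-1.6017 + 0.4
= 1.4803


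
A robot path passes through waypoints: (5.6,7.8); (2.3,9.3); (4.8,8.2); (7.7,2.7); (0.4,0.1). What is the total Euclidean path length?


Segment lengths:
  seg1 = sqrt((-3.3)^2 + (1.5)^2) = 3.6249
  seg2 = sqrt((2.5)^2 + (-1.1)^2) = 2.7313
  seg3 = sqrt((2.9)^2 + (-5.5)^2) = 6.2177
  seg4 = sqrt((-7.3)^2 + (-2.6)^2) = 7.7492
Total = 20.3231


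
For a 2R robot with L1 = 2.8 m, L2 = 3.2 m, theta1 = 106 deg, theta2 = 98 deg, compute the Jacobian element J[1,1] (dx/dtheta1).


J[1,1] = -L1*sin(t1) - L2*sin(t1+t2)
= -2.8*sin(106) - 3.2*sin(204)
= -1.39


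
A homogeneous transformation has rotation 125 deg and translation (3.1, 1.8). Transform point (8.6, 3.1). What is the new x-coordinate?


x' = cos(theta)*px - sin(theta)*py + tx
= -0.5736*8.6 - 0.8192*3.1 + 3.1
= -4.3721


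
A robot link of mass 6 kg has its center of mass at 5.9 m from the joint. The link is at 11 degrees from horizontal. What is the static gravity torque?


tau = m*g*L*cos(angle)
= 6 * 9.81 * 5.9 * cos(11 deg)
= 6 * 9.81 * 5.9 * 0.9816
= 340.8936 Nm


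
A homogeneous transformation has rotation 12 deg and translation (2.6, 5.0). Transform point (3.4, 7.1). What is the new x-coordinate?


x' = cos(theta)*px - sin(theta)*py + tx
= 0.9781*3.4 - 0.2079*7.1 + 2.6
= 4.4495


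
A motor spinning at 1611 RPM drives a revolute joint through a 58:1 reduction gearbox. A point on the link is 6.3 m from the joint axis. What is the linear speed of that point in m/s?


omega_motor = 1611 * 2*pi/60 = 168.7035 rad/s
omega_joint = omega_motor / 58 = 2.9087 rad/s
v = omega_joint * r = 2.9087 * 6.3
= 18.3247 m/s


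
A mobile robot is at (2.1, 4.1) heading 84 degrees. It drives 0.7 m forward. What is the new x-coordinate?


x_new = x0 + d*cos(theta)
= 2.1 + 0.7*cos(84)
= 2.1 + 0.0732
= 2.1732


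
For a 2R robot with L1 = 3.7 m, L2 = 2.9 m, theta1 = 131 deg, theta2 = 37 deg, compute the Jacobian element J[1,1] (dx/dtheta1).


J[1,1] = -L1*sin(t1) - L2*sin(t1+t2)
= -3.7*sin(131) - 2.9*sin(168)
= -3.3954


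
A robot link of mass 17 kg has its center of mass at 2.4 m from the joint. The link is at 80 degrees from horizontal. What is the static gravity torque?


tau = m*g*L*cos(angle)
= 17 * 9.81 * 2.4 * cos(80 deg)
= 17 * 9.81 * 2.4 * 0.1736
= 69.5023 Nm


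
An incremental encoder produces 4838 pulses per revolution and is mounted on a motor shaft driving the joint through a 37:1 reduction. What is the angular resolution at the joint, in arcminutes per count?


counts per rev = 4838
effective counts at joint = 4838 * 37 = 179006
resolution = 360*60 / 179006
= 0.1207 arcmin/count


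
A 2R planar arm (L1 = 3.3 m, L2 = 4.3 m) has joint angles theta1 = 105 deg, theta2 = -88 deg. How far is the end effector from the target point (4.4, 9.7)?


End effector via forward kinematics:
x = L1*cos(t1) + L2*cos(t1+t2) = 3.258
y = L1*sin(t1) + L2*sin(t1+t2) = 4.4448
Distance to target:
d = sqrt((4.4 - 3.258)^2 + (9.7 - 4.4448)^2)
= sqrt(1.3041 + 27.6176)
= 5.3779 m


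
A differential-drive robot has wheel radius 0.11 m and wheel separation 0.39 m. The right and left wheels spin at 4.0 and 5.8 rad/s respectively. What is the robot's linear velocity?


vR = r*wR = 0.11*4.0 = 0.44 m/s
vL = r*wL = 0.11*5.8 = 0.638 m/s
v = (vR+vL)/2 = 0.539 m/s
omega = (vR-vL)/L = -0.5077 rad/s
linear velocity = 0.539 m/s


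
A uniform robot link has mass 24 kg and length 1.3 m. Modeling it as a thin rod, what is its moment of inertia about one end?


I = (1/3) * m * L^2
= (1/3) * 24 * 1.3^2
= 0.333333 * 24 * 1.69
= 13.52 kg*m^2


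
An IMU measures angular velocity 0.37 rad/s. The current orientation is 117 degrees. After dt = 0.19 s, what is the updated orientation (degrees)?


delta_theta = w * dt = 0.37 * 0.19 = 0.0703 rad
= 4.0279 deg
theta_new = 117 + 4.0279 = 121.0279 deg


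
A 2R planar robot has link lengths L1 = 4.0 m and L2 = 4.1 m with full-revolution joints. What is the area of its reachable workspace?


r_max = L1 + L2 = 8.1 m
r_min = |L1 - L2| = 0.1 m
Area = pi*(r_max^2 - r_min^2)
= pi*(65.61 - 0.01)
= pi * 65.6
= 206.0885 m^2


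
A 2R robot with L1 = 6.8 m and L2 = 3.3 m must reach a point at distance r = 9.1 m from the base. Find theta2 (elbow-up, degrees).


cos(theta2) = (r^2 - L1^2 - L2^2) / (2*L1*L2)
cos(theta2) = (82.81 - 46.24 - 10.89) / 44.88
cos(theta2) = 0.572193
theta2 = 55.0967 degrees


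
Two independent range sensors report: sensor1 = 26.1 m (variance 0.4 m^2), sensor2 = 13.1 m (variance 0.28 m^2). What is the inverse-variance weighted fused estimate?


w1 = (1/var1) / (1/var1 + 1/var2)
   = 2.5 / (2.5 + 3.5714) = 0.4118
w2 = 1 - w1 = 0.5882
fused = w1*s1 + w2*s2 = 10.7471 + 7.7059
= 18.4529 m


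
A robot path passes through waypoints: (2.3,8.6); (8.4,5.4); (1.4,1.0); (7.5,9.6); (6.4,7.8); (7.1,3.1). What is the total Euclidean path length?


Segment lengths:
  seg1 = sqrt((6.1)^2 + (-3.2)^2) = 6.8884
  seg2 = sqrt((-7.0)^2 + (-4.4)^2) = 8.268
  seg3 = sqrt((6.1)^2 + (8.6)^2) = 10.5437
  seg4 = sqrt((-1.1)^2 + (-1.8)^2) = 2.1095
  seg5 = sqrt((0.7)^2 + (-4.7)^2) = 4.7518
Total = 32.5615


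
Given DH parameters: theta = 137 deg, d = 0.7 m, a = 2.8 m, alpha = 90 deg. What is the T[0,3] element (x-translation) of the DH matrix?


T[0,3] = a * cos(theta)
= 2.8 * cos(137 deg)
= 2.8 * -0.7314
= -2.0478


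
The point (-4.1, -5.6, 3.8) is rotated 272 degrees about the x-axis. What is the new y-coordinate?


Rotation about x-axis: y' = y*cos(theta) - z*sin(theta)
= -5.6 * 0.0349 - 3.8 * -0.9994
= 3.6022


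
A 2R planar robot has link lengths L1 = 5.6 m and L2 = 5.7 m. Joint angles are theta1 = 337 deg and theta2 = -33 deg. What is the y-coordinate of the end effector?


Convert angles to radians: theta1 = 5.8818, theta2 = -0.576
y = L1*sin(theta1) + L2*sin(theta1+theta2)
y = -2.1881 + -4.7255
y = -6.9136


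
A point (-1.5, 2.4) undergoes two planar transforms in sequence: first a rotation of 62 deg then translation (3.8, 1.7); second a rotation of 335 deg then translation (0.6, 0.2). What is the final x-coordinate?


After transform 1:
x1 = cos(62)*-1.5 - sin(62)*2.4 + 3.8 = 0.9767
y1 = sin(62)*-1.5 + cos(62)*2.4 + 1.7 = 1.5023
After transform 2:
x2 = cos(335)*0.9767 - sin(335)*1.5023 + 0.6
= 2.1201


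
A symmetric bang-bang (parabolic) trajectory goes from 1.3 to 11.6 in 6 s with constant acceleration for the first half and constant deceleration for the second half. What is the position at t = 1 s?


Symmetric rest-to-rest: each phase covers (pf-p0)/2 in time T/2. 0.5*a*(T/2)^2 = (pf-p0)/2 => a = 4*(pf-p0)/T^2
a = 4*(11.6-1.3)/6^2 = 1.1444
t = 1 is in the acceleration phase (t <= T/2).
p = p0 + 0.5*a*t^2 = 1.3 + 0.5*1.1444*1^2
= 1.8722


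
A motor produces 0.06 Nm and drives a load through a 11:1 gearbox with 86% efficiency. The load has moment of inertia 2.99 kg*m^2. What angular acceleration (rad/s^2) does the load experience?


tau_out = tau_motor * N * eta
= 0.06 * 11 * 0.86 = 0.5676 Nm
alpha = tau_out / I = 0.5676 / 2.99
= 0.1898 rad/s^2


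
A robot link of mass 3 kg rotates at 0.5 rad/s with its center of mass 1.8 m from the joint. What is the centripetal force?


F = m * omega^2 * r
= 3 * 0.5^2 * 1.8
= 3 * 0.25 * 1.8
= 1.35 N


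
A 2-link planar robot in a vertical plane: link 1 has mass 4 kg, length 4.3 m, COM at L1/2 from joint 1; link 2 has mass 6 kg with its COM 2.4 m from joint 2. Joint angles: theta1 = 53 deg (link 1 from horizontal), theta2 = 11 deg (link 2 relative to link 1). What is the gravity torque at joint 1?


Horizontal distance from joint 1 to link-1 COM:
  x_c1 = (L1/2)*cos(t1) = 2.15 * 0.6018 = 1.2939 m
Horizontal distance from joint 1 to link-2 COM:
  x_c2 = L1*cos(t1) + Lc2*cos(t1+t2)
       = 4.3*0.6018 + 2.4*0.4384 = 3.6399 m
tau1 = m1*g*x_c1 + m2*g*x_c2
     = 4*9.81*1.2939 + 6*9.81*3.6399
     = 50.7727 + 214.2442
     = 265.017 Nm


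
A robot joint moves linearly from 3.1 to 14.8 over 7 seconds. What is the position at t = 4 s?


s = t/T = 4/7 = 0.5714
p(t) = p0 + (pf-p0)*s
= 3.1 + (14.8 - 3.1) * 0.5714
= 9.7857


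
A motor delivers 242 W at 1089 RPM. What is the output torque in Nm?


omega = 1089 * 2*pi/60 = 114.0398 rad/s
tau = P / omega = 242 / 114.0398
= 2.1221 Nm


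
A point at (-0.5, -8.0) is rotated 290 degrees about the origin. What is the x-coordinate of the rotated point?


x' = x*cos(theta) - y*sin(theta)
cos(290 deg) = 0.342, sin(290 deg) = -0.9397
x' = -0.5 * 0.342 - -8.0 * -0.9397
= -0.171 - 7.5175
= -7.6886


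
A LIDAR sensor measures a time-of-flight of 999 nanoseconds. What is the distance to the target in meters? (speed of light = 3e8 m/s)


tof = 999 ns = 9.99e-07 s
dist = c * tof / 2
= 3e8 * 9.99e-07 / 2
= 149.85 m


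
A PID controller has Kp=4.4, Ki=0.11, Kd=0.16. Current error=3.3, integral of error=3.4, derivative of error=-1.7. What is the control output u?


u = Kp*e + Ki*int(e) + Kd*de/dt
= 4.4*3.3 + 0.11*3.4 + 0.16*(-1.7)
= 14.52 + 0.374 + -0.272
= 14.622


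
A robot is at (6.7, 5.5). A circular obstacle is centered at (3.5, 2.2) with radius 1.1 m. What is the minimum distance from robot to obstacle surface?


center_dist = sqrt((6.7-3.5)^2 + (5.5-2.2)^2)
= sqrt(10.24 + 10.89)
= 4.5967
min_dist = center_dist - radius = 4.5967 - 1.1 = 3.4967 m


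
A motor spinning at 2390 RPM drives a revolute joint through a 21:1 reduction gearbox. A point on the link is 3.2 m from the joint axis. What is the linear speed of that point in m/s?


omega_motor = 2390 * 2*pi/60 = 250.2802 rad/s
omega_joint = omega_motor / 21 = 11.9181 rad/s
v = omega_joint * r = 11.9181 * 3.2
= 38.1379 m/s


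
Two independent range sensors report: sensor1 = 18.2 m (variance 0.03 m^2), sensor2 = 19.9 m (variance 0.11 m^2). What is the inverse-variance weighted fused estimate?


w1 = (1/var1) / (1/var1 + 1/var2)
   = 33.3333 / (33.3333 + 9.0909) = 0.7857
w2 = 1 - w1 = 0.2143
fused = w1*s1 + w2*s2 = 14.3 + 4.2643
= 18.5643 m


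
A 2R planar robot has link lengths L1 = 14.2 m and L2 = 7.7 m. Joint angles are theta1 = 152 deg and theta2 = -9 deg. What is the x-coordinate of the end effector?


Convert angles to radians: theta1 = 2.6529, theta2 = -0.1571
x = L1*cos(theta1) + L2*cos(theta1+theta2)
x = -12.5379 + -6.1495
x = -18.6873


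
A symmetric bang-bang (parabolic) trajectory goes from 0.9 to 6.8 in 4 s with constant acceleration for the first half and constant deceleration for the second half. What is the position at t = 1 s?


Symmetric rest-to-rest: each phase covers (pf-p0)/2 in time T/2. 0.5*a*(T/2)^2 = (pf-p0)/2 => a = 4*(pf-p0)/T^2
a = 4*(6.8-0.9)/4^2 = 1.475
t = 1 is in the acceleration phase (t <= T/2).
p = p0 + 0.5*a*t^2 = 0.9 + 0.5*1.475*1^2
= 1.6375


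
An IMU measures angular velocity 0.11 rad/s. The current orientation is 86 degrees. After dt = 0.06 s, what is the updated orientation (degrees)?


delta_theta = w * dt = 0.11 * 0.06 = 0.0066 rad
= 0.3782 deg
theta_new = 86 + 0.3782 = 86.3782 deg


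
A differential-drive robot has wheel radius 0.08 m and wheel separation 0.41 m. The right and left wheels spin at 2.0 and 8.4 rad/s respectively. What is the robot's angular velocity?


vR = r*wR = 0.08*2.0 = 0.16 m/s
vL = r*wL = 0.08*8.4 = 0.672 m/s
v = (vR+vL)/2 = 0.416 m/s
omega = (vR-vL)/L = -1.2488 rad/s
angular velocity = -1.2488 rad/s


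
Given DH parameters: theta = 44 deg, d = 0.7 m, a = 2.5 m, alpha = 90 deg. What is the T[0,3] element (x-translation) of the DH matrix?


T[0,3] = a * cos(theta)
= 2.5 * cos(44 deg)
= 2.5 * 0.7193
= 1.7983


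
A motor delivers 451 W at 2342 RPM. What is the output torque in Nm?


omega = 2342 * 2*pi/60 = 245.2537 rad/s
tau = P / omega = 451 / 245.2537
= 1.8389 Nm


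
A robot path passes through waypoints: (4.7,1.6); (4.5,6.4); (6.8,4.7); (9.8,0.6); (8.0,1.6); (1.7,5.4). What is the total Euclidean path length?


Segment lengths:
  seg1 = sqrt((-0.2)^2 + (4.8)^2) = 4.8042
  seg2 = sqrt((2.3)^2 + (-1.7)^2) = 2.8601
  seg3 = sqrt((3.0)^2 + (-4.1)^2) = 5.0804
  seg4 = sqrt((-1.8)^2 + (1.0)^2) = 2.0591
  seg5 = sqrt((-6.3)^2 + (3.8)^2) = 7.3573
Total = 22.161


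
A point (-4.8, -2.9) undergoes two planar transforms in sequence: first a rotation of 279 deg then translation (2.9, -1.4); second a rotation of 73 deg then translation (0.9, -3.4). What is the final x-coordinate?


After transform 1:
x1 = cos(279)*-4.8 - sin(279)*-2.9 + 2.9 = -0.7152
y1 = sin(279)*-4.8 + cos(279)*-2.9 + -1.4 = 2.8872
After transform 2:
x2 = cos(73)*-0.7152 - sin(73)*2.8872 + 0.9
= -2.0702


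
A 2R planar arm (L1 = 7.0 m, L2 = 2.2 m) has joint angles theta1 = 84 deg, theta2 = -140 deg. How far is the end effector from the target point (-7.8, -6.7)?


End effector via forward kinematics:
x = L1*cos(t1) + L2*cos(t1+t2) = 1.9619
y = L1*sin(t1) + L2*sin(t1+t2) = 5.1378
Distance to target:
d = sqrt((-7.8 - 1.9619)^2 + (-6.7 - 5.1378)^2)
= sqrt(95.2952 + 140.1328)
= 15.3437 m


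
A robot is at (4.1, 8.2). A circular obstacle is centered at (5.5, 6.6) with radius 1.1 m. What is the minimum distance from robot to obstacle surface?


center_dist = sqrt((4.1-5.5)^2 + (8.2-6.6)^2)
= sqrt(1.96 + 2.56)
= 2.126
min_dist = center_dist - radius = 2.126 - 1.1 = 1.026 m


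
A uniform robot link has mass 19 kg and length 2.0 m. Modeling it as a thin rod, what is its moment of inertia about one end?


I = (1/3) * m * L^2
= (1/3) * 19 * 2.0^2
= 0.333333 * 19 * 4.0
= 25.3333 kg*m^2


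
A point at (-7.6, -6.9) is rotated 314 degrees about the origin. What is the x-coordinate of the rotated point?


x' = x*cos(theta) - y*sin(theta)
cos(314 deg) = 0.6947, sin(314 deg) = -0.7193
x' = -7.6 * 0.6947 - -6.9 * -0.7193
= -5.2794 - 4.9634
= -10.2428


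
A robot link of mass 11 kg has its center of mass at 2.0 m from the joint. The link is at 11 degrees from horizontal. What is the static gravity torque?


tau = m*g*L*cos(angle)
= 11 * 9.81 * 2.0 * cos(11 deg)
= 11 * 9.81 * 2.0 * 0.9816
= 211.8548 Nm


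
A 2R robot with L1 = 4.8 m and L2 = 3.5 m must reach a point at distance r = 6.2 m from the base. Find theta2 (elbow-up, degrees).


cos(theta2) = (r^2 - L1^2 - L2^2) / (2*L1*L2)
cos(theta2) = (38.44 - 23.04 - 12.25) / 33.6
cos(theta2) = 0.09375
theta2 = 84.6206 degrees


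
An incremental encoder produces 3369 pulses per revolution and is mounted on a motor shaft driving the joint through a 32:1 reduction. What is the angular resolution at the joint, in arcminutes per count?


counts per rev = 3369
effective counts at joint = 3369 * 32 = 107808
resolution = 360*60 / 107808
= 0.2004 arcmin/count


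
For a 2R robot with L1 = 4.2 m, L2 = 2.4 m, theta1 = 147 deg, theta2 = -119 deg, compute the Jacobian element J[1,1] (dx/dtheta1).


J[1,1] = -L1*sin(t1) - L2*sin(t1+t2)
= -4.2*sin(147) - 2.4*sin(28)
= -3.4142
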